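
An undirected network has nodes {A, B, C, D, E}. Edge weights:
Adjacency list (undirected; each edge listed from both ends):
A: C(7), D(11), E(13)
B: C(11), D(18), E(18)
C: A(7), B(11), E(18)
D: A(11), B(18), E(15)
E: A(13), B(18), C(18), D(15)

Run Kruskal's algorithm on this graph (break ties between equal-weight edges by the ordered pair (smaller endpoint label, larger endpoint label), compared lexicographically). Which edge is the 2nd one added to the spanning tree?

A-D

Sort edges by weight, then run Kruskal:
A—C (7): add. Components now {A,C} {B} {D} {E}
A—D (11): add. Components now {A,C,D} {B} {E}
B—C (11): add. Components now {A,B,C,D} {E}
A—E (13): add. Components now {A,B,C,D,E}
The 2nd edge added is A—D.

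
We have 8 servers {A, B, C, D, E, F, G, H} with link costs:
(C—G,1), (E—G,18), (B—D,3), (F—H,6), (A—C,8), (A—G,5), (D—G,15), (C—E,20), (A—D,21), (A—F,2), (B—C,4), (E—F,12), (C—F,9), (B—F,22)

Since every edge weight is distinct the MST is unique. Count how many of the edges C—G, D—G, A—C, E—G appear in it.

Sort edges by weight, then run Kruskal:
C—G (1): add — endpoints in different components.
A—F (2): add — endpoints in different components.
B—D (3): add — endpoints in different components.
B—C (4): add — endpoints in different components.
A—G (5): add — endpoints in different components.
F—H (6): add — endpoints in different components.
A—C (8): skip — A and C already connected.
C—F (9): skip — C and F already connected.
E—F (12): add — endpoints in different components.
MST edge set: {C—G, A—F, B—D, B—C, A—G, F—H, E—F}.
Of the listed edges, {C—G} are in the MST → 1.

1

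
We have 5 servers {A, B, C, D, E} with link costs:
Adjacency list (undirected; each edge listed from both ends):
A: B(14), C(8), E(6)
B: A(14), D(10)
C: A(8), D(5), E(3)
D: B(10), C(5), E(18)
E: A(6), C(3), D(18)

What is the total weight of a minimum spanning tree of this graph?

24

Prim's algorithm from B:
Step 1: frontier [B–D 10, A–B 14] → take B–D (10); add D.
Step 2: frontier [A–B 14, C–D 5, D–E 18] → take C–D (5); add C.
Step 3: frontier [A–B 14, C–E 3, A–C 8, D–E 18] → take C–E (3); add E.
Step 4: frontier [A–B 14, A–C 8, A–E 6] → take A–E (6); add A.
MST edges: B–D, C–D, C–E, A–E; total weight 10+5+3+6 = 24.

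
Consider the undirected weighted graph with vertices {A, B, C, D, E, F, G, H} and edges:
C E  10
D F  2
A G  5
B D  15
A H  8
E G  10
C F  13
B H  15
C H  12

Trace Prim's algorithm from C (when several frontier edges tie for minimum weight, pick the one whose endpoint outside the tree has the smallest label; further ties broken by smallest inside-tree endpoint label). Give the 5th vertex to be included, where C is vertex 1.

H

Prim's algorithm from C:
Step 1: cheapest edge leaving the tree is C E (10); add E.
Step 2: cheapest edge leaving the tree is E G (10); add G.
Step 3: cheapest edge leaving the tree is A G (5); add A.
Step 4: cheapest edge leaving the tree is A H (8); add H.
Step 5: cheapest edge leaving the tree is C F (13); add F.
Step 6: cheapest edge leaving the tree is D F (2); add D.
Step 7: cheapest edge leaving the tree is B D (15); add B.
Vertex order: C, E, G, A, H, F, D, B. The 5th vertex is H.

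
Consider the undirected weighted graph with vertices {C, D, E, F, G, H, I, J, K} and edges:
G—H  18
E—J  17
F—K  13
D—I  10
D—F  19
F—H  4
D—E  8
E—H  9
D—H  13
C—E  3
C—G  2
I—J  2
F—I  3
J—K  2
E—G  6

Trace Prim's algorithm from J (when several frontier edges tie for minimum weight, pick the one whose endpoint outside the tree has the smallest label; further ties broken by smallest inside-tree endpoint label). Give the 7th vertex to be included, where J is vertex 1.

C

Prim, starting at J.
Step 1: cheapest edge leaving the tree is I—J (2); add I.
Step 2: cheapest edge leaving the tree is J—K (2); add K.
Step 3: cheapest edge leaving the tree is F—I (3); add F.
Step 4: cheapest edge leaving the tree is F—H (4); add H.
Step 5: cheapest edge leaving the tree is E—H (9); add E.
Step 6: cheapest edge leaving the tree is C—E (3); add C.
Step 7: cheapest edge leaving the tree is C—G (2); add G.
Step 8: cheapest edge leaving the tree is D—E (8); add D.
Vertex order: J, I, K, F, H, E, C, G, D. The 7th vertex is C.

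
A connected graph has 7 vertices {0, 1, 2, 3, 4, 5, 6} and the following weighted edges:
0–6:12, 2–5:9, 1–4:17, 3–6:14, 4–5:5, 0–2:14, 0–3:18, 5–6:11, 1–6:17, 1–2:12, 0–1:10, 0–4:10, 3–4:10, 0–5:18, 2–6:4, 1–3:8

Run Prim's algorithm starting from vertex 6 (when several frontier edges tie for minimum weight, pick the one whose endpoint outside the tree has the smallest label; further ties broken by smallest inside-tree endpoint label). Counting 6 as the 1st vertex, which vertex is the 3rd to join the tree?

Prim's algorithm from 6:
Step 1: cheapest edge leaving the tree is 2–6 (4); add 2.
Step 2: cheapest edge leaving the tree is 2–5 (9); add 5.
Step 3: cheapest edge leaving the tree is 4–5 (5); add 4.
Step 4: cheapest edge leaving the tree is 0–4 (10); add 0.
Step 5: cheapest edge leaving the tree is 0–1 (10); add 1.
Step 6: cheapest edge leaving the tree is 1–3 (8); add 3.
Vertex order: 6, 2, 5, 4, 0, 1, 3. The 3rd vertex is 5.

5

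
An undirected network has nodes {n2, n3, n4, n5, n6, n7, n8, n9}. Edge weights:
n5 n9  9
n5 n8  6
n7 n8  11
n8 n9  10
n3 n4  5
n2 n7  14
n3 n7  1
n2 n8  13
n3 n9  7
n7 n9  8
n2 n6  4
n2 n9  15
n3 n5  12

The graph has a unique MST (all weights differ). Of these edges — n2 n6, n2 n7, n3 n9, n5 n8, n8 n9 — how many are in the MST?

3

Kruskal's algorithm — process edges by increasing weight (ties by edge label):
n3 n7 (1): add — endpoints in different components.
n2 n6 (4): add — endpoints in different components.
n3 n4 (5): add — endpoints in different components.
n5 n8 (6): add — endpoints in different components.
n3 n9 (7): add — endpoints in different components.
n7 n9 (8): skip — n7 and n9 already connected.
n5 n9 (9): add — endpoints in different components.
n8 n9 (10): skip — n8 and n9 already connected.
n7 n8 (11): skip — n7 and n8 already connected.
n3 n5 (12): skip — n3 and n5 already connected.
n2 n8 (13): add — endpoints in different components.
MST edge set: {n3 n7, n2 n6, n3 n4, n5 n8, n3 n9, n5 n9, n2 n8}.
Of the listed edges, {n2 n6, n3 n9, n5 n8} are in the MST → 3.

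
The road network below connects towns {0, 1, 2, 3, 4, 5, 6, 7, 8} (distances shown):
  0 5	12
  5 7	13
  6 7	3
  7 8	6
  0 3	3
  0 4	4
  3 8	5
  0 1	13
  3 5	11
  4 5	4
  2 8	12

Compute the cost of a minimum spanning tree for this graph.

50

Sort edges by weight, then run Kruskal:
0 3 (3): add — endpoints in different components.
6 7 (3): add — endpoints in different components.
0 4 (4): add — endpoints in different components.
4 5 (4): add — endpoints in different components.
3 8 (5): add — endpoints in different components.
7 8 (6): add — endpoints in different components.
3 5 (11): skip — 3 and 5 already connected.
0 5 (12): skip — 0 and 5 already connected.
2 8 (12): add — endpoints in different components.
0 1 (13): add — endpoints in different components.
MST edges: 0 3, 6 7, 0 4, 4 5, 3 8, 7 8, 2 8, 0 1; total weight 3+3+4+4+5+6+12+13 = 50.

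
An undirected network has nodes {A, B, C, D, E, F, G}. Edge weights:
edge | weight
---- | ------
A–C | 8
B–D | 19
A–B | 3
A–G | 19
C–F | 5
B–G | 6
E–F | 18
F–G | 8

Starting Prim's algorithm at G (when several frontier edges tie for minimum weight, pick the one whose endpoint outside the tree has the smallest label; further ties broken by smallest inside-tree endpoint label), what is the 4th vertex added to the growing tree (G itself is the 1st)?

Prim, starting at G.
Step 1: frontier [B–G 6, F–G 8, A–G 19] → take B–G (6); add B.
Step 2: frontier [A–B 3, B–D 19, F–G 8, A–G 19] → take A–B (3); add A.
Step 3: frontier [A–C 8, B–D 19, F–G 8] → take A–C (8); add C.
Step 4: frontier [B–D 19, C–F 5, F–G 8] → take C–F (5); add F.
Step 5: frontier [B–D 19, E–F 18] → take E–F (18); add E.
Step 6: frontier [B–D 19] → take B–D (19); add D.
Vertex order: G, B, A, C, F, E, D. The 4th vertex is C.

C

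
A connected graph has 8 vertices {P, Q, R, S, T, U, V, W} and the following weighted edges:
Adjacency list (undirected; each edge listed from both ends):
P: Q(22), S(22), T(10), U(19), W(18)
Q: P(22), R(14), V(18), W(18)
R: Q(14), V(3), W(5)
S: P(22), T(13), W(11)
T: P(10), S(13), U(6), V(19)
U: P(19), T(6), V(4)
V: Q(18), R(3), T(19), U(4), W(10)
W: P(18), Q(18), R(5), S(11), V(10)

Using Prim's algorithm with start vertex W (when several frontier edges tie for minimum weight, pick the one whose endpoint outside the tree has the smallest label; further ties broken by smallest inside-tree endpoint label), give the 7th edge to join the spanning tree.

Q-R

Prim's algorithm from W:
Step 1: cheapest edge leaving the tree is R W (5); add R.
Step 2: cheapest edge leaving the tree is R V (3); add V.
Step 3: cheapest edge leaving the tree is U V (4); add U.
Step 4: cheapest edge leaving the tree is T U (6); add T.
Step 5: cheapest edge leaving the tree is P T (10); add P.
Step 6: cheapest edge leaving the tree is S W (11); add S.
Step 7: cheapest edge leaving the tree is Q R (14); add Q.
The 7th edge added is Q R.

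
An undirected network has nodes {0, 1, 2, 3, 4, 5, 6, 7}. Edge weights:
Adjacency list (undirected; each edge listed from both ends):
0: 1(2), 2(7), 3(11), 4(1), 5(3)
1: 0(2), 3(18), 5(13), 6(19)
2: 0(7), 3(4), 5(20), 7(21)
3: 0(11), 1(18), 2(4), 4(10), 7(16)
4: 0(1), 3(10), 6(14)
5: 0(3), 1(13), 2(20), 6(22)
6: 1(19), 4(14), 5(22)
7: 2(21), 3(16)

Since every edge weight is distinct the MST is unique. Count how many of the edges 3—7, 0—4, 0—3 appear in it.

Kruskal: consider edges lightest-first.
0—4 (1): add — endpoints in different components.
0—1 (2): add — endpoints in different components.
0—5 (3): add — endpoints in different components.
2—3 (4): add — endpoints in different components.
0—2 (7): add — endpoints in different components.
3—4 (10): skip — 3 and 4 already connected.
0—3 (11): skip — 0 and 3 already connected.
1—5 (13): skip — 1 and 5 already connected.
4—6 (14): add — endpoints in different components.
3—7 (16): add — endpoints in different components.
MST edge set: {0—4, 0—1, 0—5, 2—3, 0—2, 4—6, 3—7}.
Of the listed edges, {3—7, 0—4} are in the MST → 2.

2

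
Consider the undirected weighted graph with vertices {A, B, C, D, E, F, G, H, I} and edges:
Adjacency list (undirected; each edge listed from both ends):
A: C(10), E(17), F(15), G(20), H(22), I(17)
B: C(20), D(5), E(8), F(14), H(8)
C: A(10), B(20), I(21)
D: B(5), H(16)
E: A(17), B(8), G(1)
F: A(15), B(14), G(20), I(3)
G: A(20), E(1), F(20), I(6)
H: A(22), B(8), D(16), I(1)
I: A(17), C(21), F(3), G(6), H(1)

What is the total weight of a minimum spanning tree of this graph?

Kruskal's algorithm — process edges by increasing weight (ties by edge label):
E G (1): add — endpoints in different components.
H I (1): add — endpoints in different components.
F I (3): add — endpoints in different components.
B D (5): add — endpoints in different components.
G I (6): add — endpoints in different components.
B E (8): add — endpoints in different components.
B H (8): skip — B and H already connected.
A C (10): add — endpoints in different components.
B F (14): skip — B and F already connected.
A F (15): add — endpoints in different components.
MST edges: E G, H I, F I, B D, G I, B E, A C, A F; total weight 1+1+3+5+6+8+10+15 = 49.

49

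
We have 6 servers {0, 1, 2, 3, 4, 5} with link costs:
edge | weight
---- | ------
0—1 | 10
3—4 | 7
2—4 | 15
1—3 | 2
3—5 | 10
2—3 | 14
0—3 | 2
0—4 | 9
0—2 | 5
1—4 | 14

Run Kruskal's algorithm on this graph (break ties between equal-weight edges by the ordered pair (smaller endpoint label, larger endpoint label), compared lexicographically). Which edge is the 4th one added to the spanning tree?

Kruskal's algorithm — process edges by increasing weight (ties by edge label):
0—3 (2): add — endpoints in different components.
1—3 (2): add — endpoints in different components.
0—2 (5): add — endpoints in different components.
3—4 (7): add — endpoints in different components.
0—4 (9): skip — 0 and 4 already connected.
0—1 (10): skip — 0 and 1 already connected.
3—5 (10): add — endpoints in different components.
The 4th edge added is 3—4.

3-4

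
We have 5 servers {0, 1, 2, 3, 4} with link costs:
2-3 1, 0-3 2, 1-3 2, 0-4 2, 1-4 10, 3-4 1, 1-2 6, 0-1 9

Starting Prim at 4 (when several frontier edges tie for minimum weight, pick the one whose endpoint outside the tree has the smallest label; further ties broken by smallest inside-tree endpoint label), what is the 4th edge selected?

Prim, starting at 4.
Step 1: frontier [3-4 1, 0-4 2, 1-4 10] → take 3-4 (1); add 3.
Step 2: frontier [2-3 1, 0-3 2, 1-3 2, 0-4 2, 1-4 10] → take 2-3 (1); add 2.
Step 3: frontier [1-2 6, 0-3 2, 1-3 2, 0-4 2, 1-4 10] → take 0-3 (2); add 0.
Step 4: frontier [0-1 9, 1-2 6, 1-3 2, 1-4 10] → take 1-3 (2); add 1.
The 4th edge added is 1-3.

1-3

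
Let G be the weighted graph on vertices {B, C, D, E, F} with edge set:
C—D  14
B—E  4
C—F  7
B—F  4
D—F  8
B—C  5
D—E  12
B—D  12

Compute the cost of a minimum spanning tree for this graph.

21

Kruskal's algorithm — process edges by increasing weight (ties by edge label):
B—E (4): add. Components now {B,E} {C} {D} {F}
B—F (4): add. Components now {B,E,F} {C} {D}
B—C (5): add. Components now {B,C,E,F} {D}
C—F (7): skip — C and F already connected.
D—F (8): add. Components now {B,C,D,E,F}
MST edges: B—E, B—F, B—C, D—F; total weight 4+4+5+8 = 21.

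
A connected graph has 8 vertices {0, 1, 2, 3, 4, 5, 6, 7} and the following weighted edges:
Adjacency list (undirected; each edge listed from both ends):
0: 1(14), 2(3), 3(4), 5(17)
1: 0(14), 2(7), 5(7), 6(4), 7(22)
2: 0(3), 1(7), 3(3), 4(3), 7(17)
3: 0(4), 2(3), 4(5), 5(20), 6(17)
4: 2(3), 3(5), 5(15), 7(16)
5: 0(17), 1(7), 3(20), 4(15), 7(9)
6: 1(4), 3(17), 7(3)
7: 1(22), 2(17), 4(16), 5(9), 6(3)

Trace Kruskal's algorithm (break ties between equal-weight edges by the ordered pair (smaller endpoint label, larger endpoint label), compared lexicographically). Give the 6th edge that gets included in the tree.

Kruskal: consider edges lightest-first.
0 2 (3): add — endpoints in different components.
2 3 (3): add — endpoints in different components.
2 4 (3): add — endpoints in different components.
6 7 (3): add — endpoints in different components.
0 3 (4): skip — 0 and 3 already connected.
1 6 (4): add — endpoints in different components.
3 4 (5): skip — 3 and 4 already connected.
1 2 (7): add — endpoints in different components.
1 5 (7): add — endpoints in different components.
The 6th edge added is 1 2.

1-2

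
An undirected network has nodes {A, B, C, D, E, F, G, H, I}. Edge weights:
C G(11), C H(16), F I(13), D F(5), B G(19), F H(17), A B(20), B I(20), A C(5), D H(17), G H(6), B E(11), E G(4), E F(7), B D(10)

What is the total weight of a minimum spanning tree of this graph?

61

Prim, starting at F.
Step 1: cheapest edge leaving the tree is D F (5); add D.
Step 2: cheapest edge leaving the tree is E F (7); add E.
Step 3: cheapest edge leaving the tree is E G (4); add G.
Step 4: cheapest edge leaving the tree is G H (6); add H.
Step 5: cheapest edge leaving the tree is B D (10); add B.
Step 6: cheapest edge leaving the tree is C G (11); add C.
Step 7: cheapest edge leaving the tree is A C (5); add A.
Step 8: cheapest edge leaving the tree is F I (13); add I.
MST edges: D F, E F, E G, G H, B D, C G, A C, F I; total weight 5+7+4+6+10+11+5+13 = 61.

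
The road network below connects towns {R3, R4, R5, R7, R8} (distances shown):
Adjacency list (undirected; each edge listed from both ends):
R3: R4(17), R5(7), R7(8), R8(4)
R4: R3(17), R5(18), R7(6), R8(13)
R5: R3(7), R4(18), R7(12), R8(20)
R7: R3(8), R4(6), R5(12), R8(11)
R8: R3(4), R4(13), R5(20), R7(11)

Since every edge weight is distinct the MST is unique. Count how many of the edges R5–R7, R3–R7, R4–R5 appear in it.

Sort edges by weight, then run Kruskal:
R3–R8 (4): add. Components now {R7} {R3,R8} {R4} {R5}
R4–R7 (6): add. Components now {R4,R7} {R3,R8} {R5}
R3–R5 (7): add. Components now {R4,R7} {R3,R5,R8}
R3–R7 (8): add. Components now {R3,R4,R5,R7,R8}
MST edge set: {R3–R8, R4–R7, R3–R5, R3–R7}.
Of the listed edges, {R3–R7} are in the MST → 1.

1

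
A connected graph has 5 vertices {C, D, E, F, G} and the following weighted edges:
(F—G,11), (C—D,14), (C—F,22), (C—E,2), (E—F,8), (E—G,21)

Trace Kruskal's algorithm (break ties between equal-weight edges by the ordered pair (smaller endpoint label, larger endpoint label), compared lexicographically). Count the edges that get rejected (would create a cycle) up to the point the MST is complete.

Sort edges by weight, then run Kruskal:
C—E (2): add. Components now {C,E} {D} {F} {G}
E—F (8): add. Components now {C,E,F} {D} {G}
F—G (11): add. Components now {C,E,F,G} {D}
C—D (14): add. Components now {C,D,E,F,G}
Edges rejected before the tree was complete: 0.

0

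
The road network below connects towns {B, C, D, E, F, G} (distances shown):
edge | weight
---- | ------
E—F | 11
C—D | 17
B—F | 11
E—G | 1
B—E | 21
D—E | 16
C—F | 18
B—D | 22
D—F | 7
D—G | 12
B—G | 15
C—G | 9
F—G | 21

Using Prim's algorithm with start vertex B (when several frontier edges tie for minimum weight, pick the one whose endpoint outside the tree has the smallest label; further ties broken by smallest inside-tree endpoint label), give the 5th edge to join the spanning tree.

C-G

Prim's algorithm from B:
Step 1: frontier [B—F 11, B—G 15, B—E 21, B—D 22] → take B—F (11); add F.
Step 2: frontier [B—G 15, B—E 21, B—D 22, D—F 7, E—F 11, C—F 18, F—G 21] → take D—F (7); add D.
Step 3: frontier [B—G 15, B—E 21, D—G 12, D—E 16, C—D 17, E—F 11, C—F 18, F—G 21] → take E—F (11); add E.
Step 4: frontier [B—G 15, D—G 12, C—D 17, E—G 1, C—F 18, F—G 21] → take E—G (1); add G.
Step 5: frontier [C—D 17, C—F 18, C—G 9] → take C—G (9); add C.
The 5th edge added is C—G.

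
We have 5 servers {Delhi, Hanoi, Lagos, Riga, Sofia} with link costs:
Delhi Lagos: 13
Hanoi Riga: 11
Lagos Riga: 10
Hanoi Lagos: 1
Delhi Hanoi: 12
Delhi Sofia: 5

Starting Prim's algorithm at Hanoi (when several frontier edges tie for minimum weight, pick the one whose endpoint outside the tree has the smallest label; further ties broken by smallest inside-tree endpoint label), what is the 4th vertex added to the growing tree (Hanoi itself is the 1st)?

Prim, starting at Hanoi.
Step 1: cheapest edge leaving the tree is Hanoi Lagos (1); add Lagos.
Step 2: cheapest edge leaving the tree is Lagos Riga (10); add Riga.
Step 3: cheapest edge leaving the tree is Delhi Hanoi (12); add Delhi.
Step 4: cheapest edge leaving the tree is Delhi Sofia (5); add Sofia.
Vertex order: Hanoi, Lagos, Riga, Delhi, Sofia. The 4th vertex is Delhi.

Delhi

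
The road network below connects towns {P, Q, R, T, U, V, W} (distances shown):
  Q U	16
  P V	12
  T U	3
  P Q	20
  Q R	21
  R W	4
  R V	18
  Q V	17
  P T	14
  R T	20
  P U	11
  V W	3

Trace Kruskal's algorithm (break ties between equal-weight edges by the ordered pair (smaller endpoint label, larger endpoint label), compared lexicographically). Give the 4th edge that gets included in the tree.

P-U

Kruskal: consider edges lightest-first.
T U (3): add — endpoints in different components.
V W (3): add — endpoints in different components.
R W (4): add — endpoints in different components.
P U (11): add — endpoints in different components.
P V (12): add — endpoints in different components.
P T (14): skip — T and P already connected.
Q U (16): add — endpoints in different components.
The 4th edge added is P U.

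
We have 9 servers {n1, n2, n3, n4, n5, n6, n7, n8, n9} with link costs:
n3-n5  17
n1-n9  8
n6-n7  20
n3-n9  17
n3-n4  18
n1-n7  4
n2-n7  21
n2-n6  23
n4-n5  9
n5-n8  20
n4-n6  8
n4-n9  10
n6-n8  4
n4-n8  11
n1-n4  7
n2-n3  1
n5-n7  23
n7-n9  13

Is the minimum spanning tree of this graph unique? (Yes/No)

Kruskal: consider edges lightest-first.
n2-n3 (1): add — endpoints in different components.
n1-n7 (4): add — endpoints in different components.
n6-n8 (4): add — endpoints in different components.
n1-n4 (7): add — endpoints in different components.
n1-n9 (8): add — endpoints in different components.
n4-n6 (8): add — endpoints in different components.
n4-n5 (9): add — endpoints in different components.
n4-n9 (10): skip — n4 and n9 already connected.
n4-n8 (11): skip — n4 and n8 already connected.
n7-n9 (13): skip — n7 and n9 already connected.
n3-n5 (17): add — endpoints in different components.
Non-tree edge n3-n9 has weight 17, equal to the heaviest edge on its tree cycle — swapping gives another MST of the same weight. Not unique.

No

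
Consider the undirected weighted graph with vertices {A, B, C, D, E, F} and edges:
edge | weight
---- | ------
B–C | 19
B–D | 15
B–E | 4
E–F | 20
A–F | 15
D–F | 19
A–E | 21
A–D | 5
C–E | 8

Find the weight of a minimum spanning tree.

Prim, starting at C.
Step 1: cheapest edge leaving the tree is C–E (8); add E.
Step 2: cheapest edge leaving the tree is B–E (4); add B.
Step 3: cheapest edge leaving the tree is B–D (15); add D.
Step 4: cheapest edge leaving the tree is A–D (5); add A.
Step 5: cheapest edge leaving the tree is A–F (15); add F.
MST edges: C–E, B–E, B–D, A–D, A–F; total weight 8+4+15+5+15 = 47.

47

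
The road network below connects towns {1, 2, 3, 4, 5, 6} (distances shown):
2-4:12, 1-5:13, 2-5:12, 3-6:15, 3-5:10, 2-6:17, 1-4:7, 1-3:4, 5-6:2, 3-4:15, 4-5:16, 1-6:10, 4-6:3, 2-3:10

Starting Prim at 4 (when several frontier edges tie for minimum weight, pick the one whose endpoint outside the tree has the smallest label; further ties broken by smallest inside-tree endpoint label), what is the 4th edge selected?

1-3

Prim's algorithm from 4:
Step 1: frontier [4-6 3, 1-4 7, 2-4 12, 3-4 15, 4-5 16] → take 4-6 (3); add 6.
Step 2: frontier [1-4 7, 2-4 12, 3-4 15, 4-5 16, 5-6 2, 1-6 10, 3-6 15, 2-6 17] → take 5-6 (2); add 5.
Step 3: frontier [1-4 7, 2-4 12, 3-4 15, 3-5 10, 2-5 12, 1-5 13, 1-6 10, 3-6 15, 2-6 17] → take 1-4 (7); add 1.
Step 4: frontier [1-3 4, 2-4 12, 3-4 15, 3-5 10, 2-5 12, 3-6 15, 2-6 17] → take 1-3 (4); add 3.
Step 5: frontier [2-3 10, 2-4 12, 2-5 12, 2-6 17] → take 2-3 (10); add 2.
The 4th edge added is 1-3.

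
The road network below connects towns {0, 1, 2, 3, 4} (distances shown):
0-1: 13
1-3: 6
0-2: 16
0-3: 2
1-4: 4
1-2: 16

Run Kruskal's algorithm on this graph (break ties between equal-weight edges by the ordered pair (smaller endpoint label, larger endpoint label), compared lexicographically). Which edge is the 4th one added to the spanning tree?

0-2

Sort edges by weight, then run Kruskal:
0-3 (2): add. Components now {0,3} {1} {2} {4}
1-4 (4): add. Components now {0,3} {1,4} {2}
1-3 (6): add. Components now {0,1,3,4} {2}
0-1 (13): skip — 0 and 1 already connected.
0-2 (16): add. Components now {0,1,2,3,4}
The 4th edge added is 0-2.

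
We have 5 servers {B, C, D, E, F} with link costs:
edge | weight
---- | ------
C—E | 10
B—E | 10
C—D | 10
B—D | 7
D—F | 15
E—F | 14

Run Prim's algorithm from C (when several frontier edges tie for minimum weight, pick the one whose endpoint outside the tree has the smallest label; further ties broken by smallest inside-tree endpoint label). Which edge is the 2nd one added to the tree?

Prim, starting at C.
Step 1: frontier [C—D 10, C—E 10] → take C—D (10); add D.
Step 2: frontier [C—E 10, B—D 7, D—F 15] → take B—D (7); add B.
Step 3: frontier [B—E 10, C—E 10, D—F 15] → take B—E (10); add E.
Step 4: frontier [D—F 15, E—F 14] → take E—F (14); add F.
The 2nd edge added is B—D.

B-D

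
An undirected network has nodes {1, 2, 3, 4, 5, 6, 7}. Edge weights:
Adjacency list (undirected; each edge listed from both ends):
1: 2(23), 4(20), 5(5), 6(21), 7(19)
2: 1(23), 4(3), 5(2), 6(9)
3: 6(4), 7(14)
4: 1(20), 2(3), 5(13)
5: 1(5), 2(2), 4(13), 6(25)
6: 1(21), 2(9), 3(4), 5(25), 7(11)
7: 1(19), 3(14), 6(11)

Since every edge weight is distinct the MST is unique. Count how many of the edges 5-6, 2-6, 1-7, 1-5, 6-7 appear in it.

3

Kruskal: consider edges lightest-first.
2-5 (2): add. Components now {1} {2,5} {3} {4} {6} {7}
2-4 (3): add. Components now {1} {2,4,5} {3} {6} {7}
3-6 (4): add. Components now {1} {2,4,5} {3,6} {7}
1-5 (5): add. Components now {1,2,4,5} {3,6} {7}
2-6 (9): add. Components now {1,2,3,4,5,6} {7}
6-7 (11): add. Components now {1,2,3,4,5,6,7}
MST edge set: {2-5, 2-4, 3-6, 1-5, 2-6, 6-7}.
Of the listed edges, {2-6, 1-5, 6-7} are in the MST → 3.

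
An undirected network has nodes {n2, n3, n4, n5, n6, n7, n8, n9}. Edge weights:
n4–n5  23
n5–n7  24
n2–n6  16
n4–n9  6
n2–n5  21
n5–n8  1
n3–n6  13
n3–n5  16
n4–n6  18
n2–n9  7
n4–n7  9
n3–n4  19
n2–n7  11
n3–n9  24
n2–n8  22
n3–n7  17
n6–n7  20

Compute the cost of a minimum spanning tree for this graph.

68

Prim's algorithm from n2:
Step 1: cheapest edge leaving the tree is n2–n9 (7); add n9.
Step 2: cheapest edge leaving the tree is n4–n9 (6); add n4.
Step 3: cheapest edge leaving the tree is n4–n7 (9); add n7.
Step 4: cheapest edge leaving the tree is n2–n6 (16); add n6.
Step 5: cheapest edge leaving the tree is n3–n6 (13); add n3.
Step 6: cheapest edge leaving the tree is n3–n5 (16); add n5.
Step 7: cheapest edge leaving the tree is n5–n8 (1); add n8.
MST edges: n2–n9, n4–n9, n4–n7, n2–n6, n3–n6, n3–n5, n5–n8; total weight 7+6+9+16+13+16+1 = 68.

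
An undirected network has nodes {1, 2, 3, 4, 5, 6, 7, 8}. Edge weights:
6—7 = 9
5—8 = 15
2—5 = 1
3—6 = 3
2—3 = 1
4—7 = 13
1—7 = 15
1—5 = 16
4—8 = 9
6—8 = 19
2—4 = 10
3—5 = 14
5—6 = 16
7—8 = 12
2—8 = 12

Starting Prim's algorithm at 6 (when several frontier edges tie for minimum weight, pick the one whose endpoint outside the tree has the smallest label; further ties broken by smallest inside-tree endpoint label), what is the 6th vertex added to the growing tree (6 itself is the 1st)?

Prim's algorithm from 6:
Step 1: cheapest edge leaving the tree is 3—6 (3); add 3.
Step 2: cheapest edge leaving the tree is 2—3 (1); add 2.
Step 3: cheapest edge leaving the tree is 2—5 (1); add 5.
Step 4: cheapest edge leaving the tree is 6—7 (9); add 7.
Step 5: cheapest edge leaving the tree is 2—4 (10); add 4.
Step 6: cheapest edge leaving the tree is 4—8 (9); add 8.
Step 7: cheapest edge leaving the tree is 1—7 (15); add 1.
Vertex order: 6, 3, 2, 5, 7, 4, 8, 1. The 6th vertex is 4.

4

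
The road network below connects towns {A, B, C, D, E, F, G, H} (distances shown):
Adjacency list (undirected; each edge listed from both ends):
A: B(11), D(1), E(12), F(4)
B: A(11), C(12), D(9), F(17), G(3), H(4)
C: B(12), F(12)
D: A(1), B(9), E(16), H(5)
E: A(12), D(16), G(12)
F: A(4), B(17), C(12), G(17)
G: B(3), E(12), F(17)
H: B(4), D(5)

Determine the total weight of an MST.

41

Prim's algorithm from C:
Step 1: cheapest edge leaving the tree is B—C (12); add B.
Step 2: cheapest edge leaving the tree is B—G (3); add G.
Step 3: cheapest edge leaving the tree is B—H (4); add H.
Step 4: cheapest edge leaving the tree is D—H (5); add D.
Step 5: cheapest edge leaving the tree is A—D (1); add A.
Step 6: cheapest edge leaving the tree is A—F (4); add F.
Step 7: cheapest edge leaving the tree is A—E (12); add E.
MST edges: B—C, B—G, B—H, D—H, A—D, A—F, A—E; total weight 12+3+4+5+1+4+12 = 41.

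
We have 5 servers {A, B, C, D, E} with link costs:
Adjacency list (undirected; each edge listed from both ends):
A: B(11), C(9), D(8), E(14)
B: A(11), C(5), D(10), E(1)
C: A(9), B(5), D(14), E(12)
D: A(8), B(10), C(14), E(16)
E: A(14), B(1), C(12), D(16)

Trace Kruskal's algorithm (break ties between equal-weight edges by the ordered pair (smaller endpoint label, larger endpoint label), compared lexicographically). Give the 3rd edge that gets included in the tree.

Kruskal: consider edges lightest-first.
B—E (1): add — endpoints in different components.
B—C (5): add — endpoints in different components.
A—D (8): add — endpoints in different components.
A—C (9): add — endpoints in different components.
The 3rd edge added is A—D.

A-D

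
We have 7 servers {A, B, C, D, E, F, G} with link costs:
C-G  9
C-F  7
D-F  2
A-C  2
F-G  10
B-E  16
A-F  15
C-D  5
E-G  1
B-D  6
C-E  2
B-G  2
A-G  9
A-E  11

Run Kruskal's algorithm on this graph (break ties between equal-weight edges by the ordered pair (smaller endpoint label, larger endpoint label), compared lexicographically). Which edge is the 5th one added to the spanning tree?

D-F

Sort edges by weight, then run Kruskal:
E-G (1): add. Components now {A} {B} {C} {D} {E,G} {F}
A-C (2): add. Components now {A,C} {B} {D} {E,G} {F}
B-G (2): add. Components now {A,C} {B,E,G} {D} {F}
C-E (2): add. Components now {A,B,C,E,G} {D} {F}
D-F (2): add. Components now {A,B,C,E,G} {D,F}
C-D (5): add. Components now {A,B,C,D,E,F,G}
The 5th edge added is D-F.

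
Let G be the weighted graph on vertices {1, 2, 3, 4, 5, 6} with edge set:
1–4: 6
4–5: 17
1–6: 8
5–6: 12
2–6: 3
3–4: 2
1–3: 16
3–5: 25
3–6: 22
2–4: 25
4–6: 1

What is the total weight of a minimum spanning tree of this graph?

24

Kruskal's algorithm — process edges by increasing weight (ties by edge label):
4–6 (1): add. Components now {1} {2} {3} {4,6} {5}
3–4 (2): add. Components now {1} {2} {3,4,6} {5}
2–6 (3): add. Components now {1} {2,3,4,6} {5}
1–4 (6): add. Components now {1,2,3,4,6} {5}
1–6 (8): skip — 1 and 6 already connected.
5–6 (12): add. Components now {1,2,3,4,5,6}
MST edges: 4–6, 3–4, 2–6, 1–4, 5–6; total weight 1+2+3+6+12 = 24.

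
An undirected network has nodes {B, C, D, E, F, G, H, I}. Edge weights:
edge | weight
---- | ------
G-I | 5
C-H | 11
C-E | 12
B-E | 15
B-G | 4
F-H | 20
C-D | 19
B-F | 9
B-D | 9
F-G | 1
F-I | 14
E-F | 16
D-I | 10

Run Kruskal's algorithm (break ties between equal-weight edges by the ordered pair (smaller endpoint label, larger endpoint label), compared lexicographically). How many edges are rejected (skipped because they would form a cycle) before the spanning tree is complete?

Sort edges by weight, then run Kruskal:
F-G (1): add — endpoints in different components.
B-G (4): add — endpoints in different components.
G-I (5): add — endpoints in different components.
B-D (9): add — endpoints in different components.
B-F (9): skip — B and F already connected.
D-I (10): skip — D and I already connected.
C-H (11): add — endpoints in different components.
C-E (12): add — endpoints in different components.
F-I (14): skip — F and I already connected.
B-E (15): add — endpoints in different components.
Edges rejected before the tree was complete: 3.

3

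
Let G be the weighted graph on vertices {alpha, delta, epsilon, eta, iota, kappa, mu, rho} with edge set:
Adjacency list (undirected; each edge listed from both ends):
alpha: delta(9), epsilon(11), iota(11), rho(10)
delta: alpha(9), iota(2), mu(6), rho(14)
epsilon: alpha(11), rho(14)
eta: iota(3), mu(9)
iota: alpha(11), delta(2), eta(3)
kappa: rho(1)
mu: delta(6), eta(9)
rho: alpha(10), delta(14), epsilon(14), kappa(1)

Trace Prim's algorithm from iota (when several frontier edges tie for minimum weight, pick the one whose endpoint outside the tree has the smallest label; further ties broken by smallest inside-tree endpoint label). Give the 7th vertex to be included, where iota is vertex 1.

kappa

Prim, starting at iota.
Step 1: cheapest edge leaving the tree is delta iota (2); add delta.
Step 2: cheapest edge leaving the tree is eta iota (3); add eta.
Step 3: cheapest edge leaving the tree is delta mu (6); add mu.
Step 4: cheapest edge leaving the tree is alpha delta (9); add alpha.
Step 5: cheapest edge leaving the tree is alpha rho (10); add rho.
Step 6: cheapest edge leaving the tree is kappa rho (1); add kappa.
Step 7: cheapest edge leaving the tree is alpha epsilon (11); add epsilon.
Vertex order: iota, delta, eta, mu, alpha, rho, kappa, epsilon. The 7th vertex is kappa.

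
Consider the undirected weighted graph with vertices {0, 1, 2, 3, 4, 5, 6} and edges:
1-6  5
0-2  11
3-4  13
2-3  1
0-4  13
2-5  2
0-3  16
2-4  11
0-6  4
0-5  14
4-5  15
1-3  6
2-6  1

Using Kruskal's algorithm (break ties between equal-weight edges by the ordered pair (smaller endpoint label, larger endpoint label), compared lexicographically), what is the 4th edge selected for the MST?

0-6

Sort edges by weight, then run Kruskal:
2-3 (1): add — endpoints in different components.
2-6 (1): add — endpoints in different components.
2-5 (2): add — endpoints in different components.
0-6 (4): add — endpoints in different components.
1-6 (5): add — endpoints in different components.
1-3 (6): skip — 1 and 3 already connected.
0-2 (11): skip — 0 and 2 already connected.
2-4 (11): add — endpoints in different components.
The 4th edge added is 0-6.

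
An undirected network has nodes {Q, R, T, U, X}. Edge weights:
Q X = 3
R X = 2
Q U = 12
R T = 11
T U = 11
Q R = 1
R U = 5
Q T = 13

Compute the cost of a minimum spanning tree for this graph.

19

Prim's algorithm from R:
Step 1: cheapest edge leaving the tree is Q R (1); add Q.
Step 2: cheapest edge leaving the tree is R X (2); add X.
Step 3: cheapest edge leaving the tree is R U (5); add U.
Step 4: cheapest edge leaving the tree is R T (11); add T.
MST edges: Q R, R X, R U, R T; total weight 1+2+5+11 = 19.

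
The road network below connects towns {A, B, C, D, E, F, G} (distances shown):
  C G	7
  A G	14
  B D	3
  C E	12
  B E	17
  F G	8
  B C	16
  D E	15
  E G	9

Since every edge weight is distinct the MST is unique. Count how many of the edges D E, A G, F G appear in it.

3

Kruskal: consider edges lightest-first.
B D (3): add. Components now {A} {B,D} {C} {E} {F} {G}
C G (7): add. Components now {A} {B,D} {C,G} {E} {F}
F G (8): add. Components now {A} {B,D} {C,F,G} {E}
E G (9): add. Components now {A} {B,D} {C,E,F,G}
C E (12): skip — C and E already connected.
A G (14): add. Components now {A,C,E,F,G} {B,D}
D E (15): add. Components now {A,B,C,D,E,F,G}
MST edge set: {B D, C G, F G, E G, A G, D E}.
Of the listed edges, {D E, A G, F G} are in the MST → 3.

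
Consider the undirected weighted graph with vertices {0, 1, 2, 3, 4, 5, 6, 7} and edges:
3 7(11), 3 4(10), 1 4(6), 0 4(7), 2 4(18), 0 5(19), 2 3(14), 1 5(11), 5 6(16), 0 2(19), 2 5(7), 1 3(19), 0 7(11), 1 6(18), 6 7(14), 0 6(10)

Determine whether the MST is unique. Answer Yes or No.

No

Kruskal: consider edges lightest-first.
1 4 (6): add — endpoints in different components.
0 4 (7): add — endpoints in different components.
2 5 (7): add — endpoints in different components.
0 6 (10): add — endpoints in different components.
3 4 (10): add — endpoints in different components.
0 7 (11): add — endpoints in different components.
1 5 (11): add — endpoints in different components.
Non-tree edge 3 7 has weight 11, equal to the heaviest edge on its tree cycle — swapping gives another MST of the same weight. Not unique.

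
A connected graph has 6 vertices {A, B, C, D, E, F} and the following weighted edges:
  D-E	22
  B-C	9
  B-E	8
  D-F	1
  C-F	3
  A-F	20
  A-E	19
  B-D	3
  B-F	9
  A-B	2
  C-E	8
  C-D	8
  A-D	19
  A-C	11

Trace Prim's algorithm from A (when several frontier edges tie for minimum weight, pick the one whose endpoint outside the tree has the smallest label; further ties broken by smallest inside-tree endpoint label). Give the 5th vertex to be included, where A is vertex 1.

C

Grow the tree from A using Prim:
Step 1: frontier [A-B 2, A-C 11, A-D 19, A-E 19, A-F 20] → take A-B (2); add B.
Step 2: frontier [A-C 11, A-D 19, A-E 19, A-F 20, B-D 3, B-E 8, B-C 9, B-F 9] → take B-D (3); add D.
Step 3: frontier [A-C 11, A-E 19, A-F 20, B-E 8, B-C 9, B-F 9, D-F 1, C-D 8, D-E 22] → take D-F (1); add F.
Step 4: frontier [A-C 11, A-E 19, B-E 8, B-C 9, C-D 8, D-E 22, C-F 3] → take C-F (3); add C.
Step 5: frontier [A-E 19, B-E 8, C-E 8, D-E 22] → take B-E (8); add E.
Vertex order: A, B, D, F, C, E. The 5th vertex is C.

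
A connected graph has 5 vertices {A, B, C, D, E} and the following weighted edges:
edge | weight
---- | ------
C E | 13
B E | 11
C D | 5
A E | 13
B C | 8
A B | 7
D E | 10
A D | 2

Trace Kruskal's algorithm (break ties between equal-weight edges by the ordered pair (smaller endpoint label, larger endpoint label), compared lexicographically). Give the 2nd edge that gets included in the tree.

C-D

Sort edges by weight, then run Kruskal:
A D (2): add. Components now {A,D} {B} {C} {E}
C D (5): add. Components now {A,C,D} {B} {E}
A B (7): add. Components now {A,B,C,D} {E}
B C (8): skip — B and C already connected.
D E (10): add. Components now {A,B,C,D,E}
The 2nd edge added is C D.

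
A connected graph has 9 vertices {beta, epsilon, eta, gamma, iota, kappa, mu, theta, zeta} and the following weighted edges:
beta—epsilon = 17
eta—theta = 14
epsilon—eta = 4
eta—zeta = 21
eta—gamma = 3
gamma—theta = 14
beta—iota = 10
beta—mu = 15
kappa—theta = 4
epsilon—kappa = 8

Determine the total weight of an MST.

Sort edges by weight, then run Kruskal:
eta—gamma (3): add — endpoints in different components.
epsilon—eta (4): add — endpoints in different components.
kappa—theta (4): add — endpoints in different components.
epsilon—kappa (8): add — endpoints in different components.
beta—iota (10): add — endpoints in different components.
eta—theta (14): skip — eta and theta already connected.
gamma—theta (14): skip — theta and gamma already connected.
beta—mu (15): add — endpoints in different components.
beta—epsilon (17): add — endpoints in different components.
eta—zeta (21): add — endpoints in different components.
MST edges: eta—gamma, epsilon—eta, kappa—theta, epsilon—kappa, beta—iota, beta—mu, beta—epsilon, eta—zeta; total weight 3+4+4+8+10+15+17+21 = 82.

82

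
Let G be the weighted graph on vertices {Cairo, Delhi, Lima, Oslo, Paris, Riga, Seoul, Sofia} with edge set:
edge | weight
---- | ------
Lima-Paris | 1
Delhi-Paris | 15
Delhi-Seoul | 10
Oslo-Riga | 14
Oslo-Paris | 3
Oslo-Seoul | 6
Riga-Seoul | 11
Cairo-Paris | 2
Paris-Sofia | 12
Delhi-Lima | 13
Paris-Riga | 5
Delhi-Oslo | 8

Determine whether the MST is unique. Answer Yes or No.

Sort edges by weight, then run Kruskal:
Lima-Paris (1): add — endpoints in different components.
Cairo-Paris (2): add — endpoints in different components.
Oslo-Paris (3): add — endpoints in different components.
Paris-Riga (5): add — endpoints in different components.
Oslo-Seoul (6): add — endpoints in different components.
Delhi-Oslo (8): add — endpoints in different components.
Delhi-Seoul (10): skip — Seoul and Delhi already connected.
Riga-Seoul (11): skip — Seoul and Riga already connected.
Paris-Sofia (12): add — endpoints in different components.
Every non-tree edge has weight strictly greater than the heaviest edge on the tree path between its endpoints, so the MST is unique.

Yes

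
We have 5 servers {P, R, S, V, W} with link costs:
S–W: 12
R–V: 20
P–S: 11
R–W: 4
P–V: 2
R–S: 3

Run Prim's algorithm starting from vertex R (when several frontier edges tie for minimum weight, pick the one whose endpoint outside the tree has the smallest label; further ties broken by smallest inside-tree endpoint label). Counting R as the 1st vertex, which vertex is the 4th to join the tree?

P

Prim's algorithm from R:
Step 1: cheapest edge leaving the tree is R–S (3); add S.
Step 2: cheapest edge leaving the tree is R–W (4); add W.
Step 3: cheapest edge leaving the tree is P–S (11); add P.
Step 4: cheapest edge leaving the tree is P–V (2); add V.
Vertex order: R, S, W, P, V. The 4th vertex is P.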